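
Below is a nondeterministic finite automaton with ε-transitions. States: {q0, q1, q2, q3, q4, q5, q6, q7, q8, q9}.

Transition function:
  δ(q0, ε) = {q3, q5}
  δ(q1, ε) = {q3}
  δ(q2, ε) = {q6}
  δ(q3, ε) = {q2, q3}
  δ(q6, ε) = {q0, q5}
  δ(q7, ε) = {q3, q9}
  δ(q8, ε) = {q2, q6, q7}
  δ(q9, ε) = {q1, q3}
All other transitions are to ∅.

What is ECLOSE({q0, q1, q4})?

Start with {q0, q1, q4}.
From q0 via ε: add q3, q5.
From q3 via ε: add q2.
From q2 via ε: add q6.
No new states can be added; the closed set is {q0, q1, q2, q3, q4, q5, q6}.

{q0, q1, q2, q3, q4, q5, q6}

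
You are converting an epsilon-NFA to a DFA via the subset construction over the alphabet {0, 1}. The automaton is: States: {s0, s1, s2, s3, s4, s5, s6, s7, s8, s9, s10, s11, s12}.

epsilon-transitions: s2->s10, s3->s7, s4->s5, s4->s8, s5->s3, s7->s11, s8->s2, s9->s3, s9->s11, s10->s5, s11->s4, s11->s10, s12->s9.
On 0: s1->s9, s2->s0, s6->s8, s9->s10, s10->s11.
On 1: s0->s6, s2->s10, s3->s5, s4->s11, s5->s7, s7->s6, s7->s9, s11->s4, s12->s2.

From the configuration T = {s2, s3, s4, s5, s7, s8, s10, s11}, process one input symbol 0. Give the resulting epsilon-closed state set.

{s0, s2, s3, s4, s5, s7, s8, s10, s11}

s2 on 0 → {s0}.
s10 on 0 → {s11}.
No 0-transition from s3, s4, s5, s7, s8, s11.
Union after reading 0: {s0, s11}.
Now take the epsilon-closure:
From s11 via epsilon: add s4, s10.
From s4 via epsilon: add s5, s8.
From s5 via epsilon: add s3.
From s8 via epsilon: add s2.
From s3 via epsilon: add s7.
No new states can be added; the closed set is {s0, s2, s3, s4, s5, s7, s8, s10, s11}.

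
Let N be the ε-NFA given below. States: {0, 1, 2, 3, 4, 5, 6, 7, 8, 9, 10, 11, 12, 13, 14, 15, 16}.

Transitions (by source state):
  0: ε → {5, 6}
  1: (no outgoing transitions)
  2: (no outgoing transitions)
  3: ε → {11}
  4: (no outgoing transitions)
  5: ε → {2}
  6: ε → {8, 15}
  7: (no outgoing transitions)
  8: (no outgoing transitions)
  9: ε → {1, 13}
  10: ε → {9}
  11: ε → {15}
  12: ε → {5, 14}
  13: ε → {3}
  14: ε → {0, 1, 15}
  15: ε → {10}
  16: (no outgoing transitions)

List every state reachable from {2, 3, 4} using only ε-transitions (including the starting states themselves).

Start with {2, 3, 4}.
From 3 via ε: add 11.
From 11 via ε: add 15.
From 15 via ε: add 10.
From 10 via ε: add 9.
From 9 via ε: add 1, 13.
No new states can be added; the closed set is {1, 2, 3, 4, 9, 10, 11, 13, 15}.

{1, 2, 3, 4, 9, 10, 11, 13, 15}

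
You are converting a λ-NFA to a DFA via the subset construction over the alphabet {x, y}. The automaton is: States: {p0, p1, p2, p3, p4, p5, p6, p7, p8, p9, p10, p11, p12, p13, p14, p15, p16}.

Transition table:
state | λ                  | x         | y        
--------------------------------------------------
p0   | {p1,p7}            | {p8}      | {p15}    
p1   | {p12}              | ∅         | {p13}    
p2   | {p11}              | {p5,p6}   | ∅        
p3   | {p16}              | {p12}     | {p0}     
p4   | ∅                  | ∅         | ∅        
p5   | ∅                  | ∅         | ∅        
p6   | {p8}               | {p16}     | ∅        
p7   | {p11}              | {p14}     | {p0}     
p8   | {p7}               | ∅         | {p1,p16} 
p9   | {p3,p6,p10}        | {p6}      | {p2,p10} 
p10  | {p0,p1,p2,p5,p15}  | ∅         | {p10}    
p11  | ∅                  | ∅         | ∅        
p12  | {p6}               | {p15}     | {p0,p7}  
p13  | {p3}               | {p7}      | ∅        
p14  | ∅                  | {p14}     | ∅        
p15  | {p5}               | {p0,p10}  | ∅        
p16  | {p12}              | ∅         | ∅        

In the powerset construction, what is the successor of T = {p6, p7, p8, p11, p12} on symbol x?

{p5, p6, p7, p8, p11, p12, p14, p15, p16}

p6 on x → {p16}.
p7 on x → {p14}.
p12 on x → {p15}.
No x-transition from p8, p11.
Union after reading x: {p14, p15, p16}.
Now take the λ-closure:
From p15 via λ: add p5.
From p16 via λ: add p12.
From p12 via λ: add p6.
From p6 via λ: add p8.
From p8 via λ: add p7.
From p7 via λ: add p11.
No new states can be added; the closed set is {p5, p6, p7, p8, p11, p12, p14, p15, p16}.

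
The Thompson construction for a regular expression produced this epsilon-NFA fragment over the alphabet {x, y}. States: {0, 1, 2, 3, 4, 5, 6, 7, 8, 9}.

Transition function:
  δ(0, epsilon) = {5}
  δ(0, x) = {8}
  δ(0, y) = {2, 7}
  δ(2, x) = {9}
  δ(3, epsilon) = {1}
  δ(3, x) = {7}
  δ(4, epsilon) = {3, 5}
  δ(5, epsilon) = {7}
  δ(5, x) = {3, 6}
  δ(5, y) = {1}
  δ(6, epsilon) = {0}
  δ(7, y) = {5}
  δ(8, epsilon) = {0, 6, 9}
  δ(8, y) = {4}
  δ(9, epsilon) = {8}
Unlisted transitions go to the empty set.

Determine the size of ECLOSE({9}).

Start with {9}.
From 9 via epsilon: add 8.
From 8 via epsilon: add 0, 6.
From 0 via epsilon: add 5.
From 5 via epsilon: add 7.
epsilon-closure = {0, 5, 6, 7, 8, 9}, which has 6 states.

6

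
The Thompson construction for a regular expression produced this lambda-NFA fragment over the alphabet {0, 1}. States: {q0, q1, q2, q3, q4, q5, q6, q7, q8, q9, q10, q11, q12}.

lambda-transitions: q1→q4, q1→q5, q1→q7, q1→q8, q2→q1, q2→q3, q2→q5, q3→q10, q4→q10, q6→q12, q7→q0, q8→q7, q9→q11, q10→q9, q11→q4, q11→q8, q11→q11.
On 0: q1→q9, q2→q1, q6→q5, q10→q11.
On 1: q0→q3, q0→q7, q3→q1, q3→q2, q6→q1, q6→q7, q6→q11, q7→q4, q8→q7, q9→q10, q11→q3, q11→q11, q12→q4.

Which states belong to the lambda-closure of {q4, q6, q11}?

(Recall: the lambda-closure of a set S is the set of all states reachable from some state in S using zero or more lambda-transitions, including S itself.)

Start with {q4, q6, q11}.
From q4 via lambda: add q10.
From q6 via lambda: add q12.
From q11 via lambda: add q8.
From q8 via lambda: add q7.
From q10 via lambda: add q9.
From q7 via lambda: add q0.
No new states can be added; the closed set is {q0, q4, q6, q7, q8, q9, q10, q11, q12}.

{q0, q4, q6, q7, q8, q9, q10, q11, q12}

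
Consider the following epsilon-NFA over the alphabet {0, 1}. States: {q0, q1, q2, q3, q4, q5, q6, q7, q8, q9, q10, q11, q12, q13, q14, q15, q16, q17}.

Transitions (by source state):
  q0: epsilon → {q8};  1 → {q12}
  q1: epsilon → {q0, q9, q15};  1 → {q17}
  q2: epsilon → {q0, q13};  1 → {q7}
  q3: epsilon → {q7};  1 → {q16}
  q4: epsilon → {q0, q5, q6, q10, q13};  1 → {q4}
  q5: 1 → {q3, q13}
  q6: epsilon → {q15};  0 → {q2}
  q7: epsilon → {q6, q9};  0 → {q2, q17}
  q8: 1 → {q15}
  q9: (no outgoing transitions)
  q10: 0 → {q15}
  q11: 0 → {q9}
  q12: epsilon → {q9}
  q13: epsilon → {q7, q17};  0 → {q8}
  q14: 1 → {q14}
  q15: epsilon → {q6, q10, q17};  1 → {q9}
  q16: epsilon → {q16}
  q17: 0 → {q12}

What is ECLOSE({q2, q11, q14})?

{q0, q2, q6, q7, q8, q9, q10, q11, q13, q14, q15, q17}

Start with {q2, q11, q14}.
From q2 via epsilon: add q0, q13.
From q0 via epsilon: add q8.
From q13 via epsilon: add q7, q17.
From q7 via epsilon: add q6, q9.
From q6 via epsilon: add q15.
From q15 via epsilon: add q10.
No new states can be added; the closed set is {q0, q2, q6, q7, q8, q9, q10, q11, q13, q14, q15, q17}.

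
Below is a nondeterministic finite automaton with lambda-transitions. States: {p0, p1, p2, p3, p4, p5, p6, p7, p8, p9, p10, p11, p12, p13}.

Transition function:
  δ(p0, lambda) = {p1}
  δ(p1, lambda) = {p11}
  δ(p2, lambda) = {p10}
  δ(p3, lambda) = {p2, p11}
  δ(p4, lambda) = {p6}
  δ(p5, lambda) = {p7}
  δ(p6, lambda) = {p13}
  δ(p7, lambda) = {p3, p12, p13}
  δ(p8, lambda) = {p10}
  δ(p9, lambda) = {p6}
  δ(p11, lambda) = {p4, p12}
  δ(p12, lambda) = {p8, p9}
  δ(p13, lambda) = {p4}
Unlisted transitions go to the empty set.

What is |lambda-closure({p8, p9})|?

6

Start with {p8, p9}.
From p8 via lambda: add p10.
From p9 via lambda: add p6.
From p6 via lambda: add p13.
From p13 via lambda: add p4.
lambda-closure = {p4, p6, p8, p9, p10, p13}, which has 6 states.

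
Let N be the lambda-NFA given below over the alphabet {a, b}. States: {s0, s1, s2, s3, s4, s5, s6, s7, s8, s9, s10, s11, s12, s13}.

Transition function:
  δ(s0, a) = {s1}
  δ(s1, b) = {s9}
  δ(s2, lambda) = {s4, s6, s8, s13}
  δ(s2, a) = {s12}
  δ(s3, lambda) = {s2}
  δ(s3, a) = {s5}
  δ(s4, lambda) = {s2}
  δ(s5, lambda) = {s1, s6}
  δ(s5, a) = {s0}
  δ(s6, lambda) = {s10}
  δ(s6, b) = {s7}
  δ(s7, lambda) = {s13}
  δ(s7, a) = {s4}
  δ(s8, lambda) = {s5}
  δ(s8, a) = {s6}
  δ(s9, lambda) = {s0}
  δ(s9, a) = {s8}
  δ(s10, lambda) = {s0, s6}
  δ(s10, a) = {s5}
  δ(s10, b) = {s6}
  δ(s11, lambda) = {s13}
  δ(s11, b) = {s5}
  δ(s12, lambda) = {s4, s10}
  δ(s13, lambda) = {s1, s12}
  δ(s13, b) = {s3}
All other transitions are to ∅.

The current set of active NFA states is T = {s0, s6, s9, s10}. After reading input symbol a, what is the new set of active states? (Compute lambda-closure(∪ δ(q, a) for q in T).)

s0 on a → {s1}.
s9 on a → {s8}.
s10 on a → {s5}.
No a-transition from s6.
Union after reading a: {s1, s5, s8}.
Now take the lambda-closure:
From s5 via lambda: add s6.
From s6 via lambda: add s10.
From s10 via lambda: add s0.
No new states can be added; the closed set is {s0, s1, s5, s6, s8, s10}.

{s0, s1, s5, s6, s8, s10}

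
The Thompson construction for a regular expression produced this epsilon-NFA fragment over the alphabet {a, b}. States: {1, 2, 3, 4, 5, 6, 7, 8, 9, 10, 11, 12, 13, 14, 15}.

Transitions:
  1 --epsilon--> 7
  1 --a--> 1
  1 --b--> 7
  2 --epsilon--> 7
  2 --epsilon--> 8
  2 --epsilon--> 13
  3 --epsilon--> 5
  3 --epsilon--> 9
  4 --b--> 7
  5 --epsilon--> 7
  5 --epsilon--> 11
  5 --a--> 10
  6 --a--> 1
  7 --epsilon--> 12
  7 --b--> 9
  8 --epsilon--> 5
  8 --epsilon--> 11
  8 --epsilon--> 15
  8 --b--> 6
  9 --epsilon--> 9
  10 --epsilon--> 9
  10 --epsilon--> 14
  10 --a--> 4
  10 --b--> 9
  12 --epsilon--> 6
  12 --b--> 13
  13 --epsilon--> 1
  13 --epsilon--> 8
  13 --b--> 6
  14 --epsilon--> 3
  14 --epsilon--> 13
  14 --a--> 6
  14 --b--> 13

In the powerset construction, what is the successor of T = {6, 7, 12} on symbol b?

7 on b → {9}.
12 on b → {13}.
No b-transition from 6.
Union after reading b: {9, 13}.
Now take the epsilon-closure:
From 13 via epsilon: add 1, 8.
From 1 via epsilon: add 7.
From 8 via epsilon: add 5, 11, 15.
From 7 via epsilon: add 12.
From 12 via epsilon: add 6.
No new states can be added; the closed set is {1, 5, 6, 7, 8, 9, 11, 12, 13, 15}.

{1, 5, 6, 7, 8, 9, 11, 12, 13, 15}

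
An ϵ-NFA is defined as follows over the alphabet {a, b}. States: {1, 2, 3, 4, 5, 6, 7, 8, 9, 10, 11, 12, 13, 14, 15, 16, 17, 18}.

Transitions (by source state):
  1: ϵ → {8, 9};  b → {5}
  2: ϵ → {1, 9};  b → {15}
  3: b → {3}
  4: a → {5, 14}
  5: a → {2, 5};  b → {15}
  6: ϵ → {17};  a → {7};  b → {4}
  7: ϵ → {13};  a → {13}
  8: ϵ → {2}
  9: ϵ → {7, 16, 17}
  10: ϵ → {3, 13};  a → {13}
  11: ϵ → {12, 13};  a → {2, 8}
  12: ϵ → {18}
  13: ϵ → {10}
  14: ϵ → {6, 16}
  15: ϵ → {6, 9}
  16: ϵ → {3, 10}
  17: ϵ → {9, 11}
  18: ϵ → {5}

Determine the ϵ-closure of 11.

Start with {11}.
From 11 via ϵ: add 12, 13.
From 12 via ϵ: add 18.
From 13 via ϵ: add 10.
From 10 via ϵ: add 3.
From 18 via ϵ: add 5.
No new states can be added; the closed set is {3, 5, 10, 11, 12, 13, 18}.

{3, 5, 10, 11, 12, 13, 18}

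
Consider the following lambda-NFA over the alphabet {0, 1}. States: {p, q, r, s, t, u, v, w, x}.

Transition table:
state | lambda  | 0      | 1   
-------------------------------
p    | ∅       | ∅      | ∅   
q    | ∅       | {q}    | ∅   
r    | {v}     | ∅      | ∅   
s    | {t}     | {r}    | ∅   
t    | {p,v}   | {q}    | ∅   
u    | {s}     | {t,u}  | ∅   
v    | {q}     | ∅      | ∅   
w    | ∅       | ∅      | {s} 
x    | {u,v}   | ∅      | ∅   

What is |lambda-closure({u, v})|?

6

Start with {u, v}.
From u via lambda: add s.
From v via lambda: add q.
From s via lambda: add t.
From t via lambda: add p.
lambda-closure = {p, q, s, t, u, v}, which has 6 states.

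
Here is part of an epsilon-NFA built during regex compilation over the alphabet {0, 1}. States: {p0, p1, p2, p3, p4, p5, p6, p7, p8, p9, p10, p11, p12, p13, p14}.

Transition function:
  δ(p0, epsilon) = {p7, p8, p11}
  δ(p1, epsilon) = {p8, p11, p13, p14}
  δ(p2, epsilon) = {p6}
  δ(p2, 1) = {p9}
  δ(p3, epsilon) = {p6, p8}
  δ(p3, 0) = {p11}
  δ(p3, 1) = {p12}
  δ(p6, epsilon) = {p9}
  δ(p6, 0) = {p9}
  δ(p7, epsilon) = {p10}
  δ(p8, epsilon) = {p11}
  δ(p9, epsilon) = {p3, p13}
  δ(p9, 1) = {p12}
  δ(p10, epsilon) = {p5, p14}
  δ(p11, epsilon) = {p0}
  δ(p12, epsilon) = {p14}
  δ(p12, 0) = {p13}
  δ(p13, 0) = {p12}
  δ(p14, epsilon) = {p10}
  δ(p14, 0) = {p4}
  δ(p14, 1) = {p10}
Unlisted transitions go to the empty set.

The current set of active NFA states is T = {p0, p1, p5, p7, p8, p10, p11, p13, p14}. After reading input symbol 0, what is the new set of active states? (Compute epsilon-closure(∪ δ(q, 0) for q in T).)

p13 on 0 → {p12}.
p14 on 0 → {p4}.
No 0-transition from p0, p1, p5, p7, p8, p10, p11.
Union after reading 0: {p4, p12}.
Now take the epsilon-closure:
From p12 via epsilon: add p14.
From p14 via epsilon: add p10.
From p10 via epsilon: add p5.
No new states can be added; the closed set is {p4, p5, p10, p12, p14}.

{p4, p5, p10, p12, p14}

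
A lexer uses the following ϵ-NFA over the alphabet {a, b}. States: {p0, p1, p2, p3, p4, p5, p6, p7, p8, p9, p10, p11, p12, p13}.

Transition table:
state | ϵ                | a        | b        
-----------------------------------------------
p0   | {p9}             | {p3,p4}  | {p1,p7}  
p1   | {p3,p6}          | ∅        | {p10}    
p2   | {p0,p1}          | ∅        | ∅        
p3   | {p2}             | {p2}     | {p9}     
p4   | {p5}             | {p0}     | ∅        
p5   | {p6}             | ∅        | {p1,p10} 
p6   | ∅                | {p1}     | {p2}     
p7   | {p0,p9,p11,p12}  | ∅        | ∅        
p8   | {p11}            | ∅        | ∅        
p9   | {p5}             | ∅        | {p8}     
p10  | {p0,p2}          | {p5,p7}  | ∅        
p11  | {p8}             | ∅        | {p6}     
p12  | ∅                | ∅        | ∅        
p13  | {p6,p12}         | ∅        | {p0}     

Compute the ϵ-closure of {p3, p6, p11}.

Start with {p3, p6, p11}.
From p3 via ϵ: add p2.
From p11 via ϵ: add p8.
From p2 via ϵ: add p0, p1.
From p0 via ϵ: add p9.
From p9 via ϵ: add p5.
No new states can be added; the closed set is {p0, p1, p2, p3, p5, p6, p8, p9, p11}.

{p0, p1, p2, p3, p5, p6, p8, p9, p11}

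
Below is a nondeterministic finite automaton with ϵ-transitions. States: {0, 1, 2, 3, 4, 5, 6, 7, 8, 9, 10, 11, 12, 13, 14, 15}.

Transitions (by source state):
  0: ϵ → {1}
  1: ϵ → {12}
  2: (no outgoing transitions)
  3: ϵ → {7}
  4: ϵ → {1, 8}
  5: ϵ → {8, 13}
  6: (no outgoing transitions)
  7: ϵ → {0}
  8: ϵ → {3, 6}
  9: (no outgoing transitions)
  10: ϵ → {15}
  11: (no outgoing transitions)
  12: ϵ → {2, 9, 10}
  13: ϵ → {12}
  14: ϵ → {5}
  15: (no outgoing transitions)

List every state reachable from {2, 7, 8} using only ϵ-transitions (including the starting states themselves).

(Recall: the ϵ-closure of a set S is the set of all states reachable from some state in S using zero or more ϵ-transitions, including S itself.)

Start with {2, 7, 8}.
From 7 via ϵ: add 0.
From 8 via ϵ: add 3, 6.
From 0 via ϵ: add 1.
From 1 via ϵ: add 12.
From 12 via ϵ: add 9, 10.
From 10 via ϵ: add 15.
No new states can be added; the closed set is {0, 1, 2, 3, 6, 7, 8, 9, 10, 12, 15}.

{0, 1, 2, 3, 6, 7, 8, 9, 10, 12, 15}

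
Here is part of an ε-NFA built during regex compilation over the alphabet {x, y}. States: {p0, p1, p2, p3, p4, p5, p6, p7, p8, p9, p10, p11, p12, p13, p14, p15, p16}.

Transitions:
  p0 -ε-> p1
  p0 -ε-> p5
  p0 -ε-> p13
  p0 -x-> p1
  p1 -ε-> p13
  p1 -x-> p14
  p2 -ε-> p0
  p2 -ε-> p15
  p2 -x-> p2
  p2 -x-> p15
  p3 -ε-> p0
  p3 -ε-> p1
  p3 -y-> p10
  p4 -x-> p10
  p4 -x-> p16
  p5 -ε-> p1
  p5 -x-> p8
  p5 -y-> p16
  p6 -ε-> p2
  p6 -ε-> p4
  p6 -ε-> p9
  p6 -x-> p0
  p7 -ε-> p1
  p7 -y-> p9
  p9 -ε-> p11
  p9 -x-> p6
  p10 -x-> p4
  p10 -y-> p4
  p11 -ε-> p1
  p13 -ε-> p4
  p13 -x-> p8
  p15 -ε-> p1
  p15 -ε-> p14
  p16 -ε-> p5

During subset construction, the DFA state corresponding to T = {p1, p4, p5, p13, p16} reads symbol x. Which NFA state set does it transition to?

{p1, p4, p5, p8, p10, p13, p14, p16}

p1 on x → {p14}.
p4 on x → {p10, p16}.
p5 on x → {p8}.
p13 on x → {p8}.
No x-transition from p16.
Union after reading x: {p8, p10, p14, p16}.
Now take the ε-closure:
From p16 via ε: add p5.
From p5 via ε: add p1.
From p1 via ε: add p13.
From p13 via ε: add p4.
No new states can be added; the closed set is {p1, p4, p5, p8, p10, p13, p14, p16}.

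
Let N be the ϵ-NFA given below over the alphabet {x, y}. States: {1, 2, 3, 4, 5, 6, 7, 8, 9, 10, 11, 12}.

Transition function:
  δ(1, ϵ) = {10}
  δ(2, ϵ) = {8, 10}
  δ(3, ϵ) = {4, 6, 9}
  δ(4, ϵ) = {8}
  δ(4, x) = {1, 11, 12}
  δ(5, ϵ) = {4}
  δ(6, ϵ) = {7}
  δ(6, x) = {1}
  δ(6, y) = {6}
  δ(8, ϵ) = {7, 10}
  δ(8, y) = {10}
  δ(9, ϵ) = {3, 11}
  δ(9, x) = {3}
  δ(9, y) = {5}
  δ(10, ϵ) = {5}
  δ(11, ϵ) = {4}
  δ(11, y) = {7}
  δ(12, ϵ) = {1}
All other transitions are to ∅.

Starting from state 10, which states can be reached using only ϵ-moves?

Start with {10}.
From 10 via ϵ: add 5.
From 5 via ϵ: add 4.
From 4 via ϵ: add 8.
From 8 via ϵ: add 7.
No new states can be added; the closed set is {4, 5, 7, 8, 10}.

{4, 5, 7, 8, 10}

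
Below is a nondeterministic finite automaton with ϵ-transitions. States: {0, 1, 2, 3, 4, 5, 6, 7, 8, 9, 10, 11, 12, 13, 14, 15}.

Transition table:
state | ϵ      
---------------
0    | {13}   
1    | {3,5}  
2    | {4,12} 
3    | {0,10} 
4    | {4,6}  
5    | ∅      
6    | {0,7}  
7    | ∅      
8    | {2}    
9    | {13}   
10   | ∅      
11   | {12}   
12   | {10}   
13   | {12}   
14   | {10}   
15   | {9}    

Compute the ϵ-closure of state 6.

{0, 6, 7, 10, 12, 13}

Start with {6}.
From 6 via ϵ: add 0, 7.
From 0 via ϵ: add 13.
From 13 via ϵ: add 12.
From 12 via ϵ: add 10.
No new states can be added; the closed set is {0, 6, 7, 10, 12, 13}.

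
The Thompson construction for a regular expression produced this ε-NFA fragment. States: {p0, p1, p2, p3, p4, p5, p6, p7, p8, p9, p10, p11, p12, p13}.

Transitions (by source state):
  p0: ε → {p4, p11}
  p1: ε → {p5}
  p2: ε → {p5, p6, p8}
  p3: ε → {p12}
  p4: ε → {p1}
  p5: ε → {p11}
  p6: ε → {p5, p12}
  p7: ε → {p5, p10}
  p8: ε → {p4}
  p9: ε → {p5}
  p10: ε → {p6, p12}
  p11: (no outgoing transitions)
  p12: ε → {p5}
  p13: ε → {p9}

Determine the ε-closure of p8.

{p1, p4, p5, p8, p11}

Start with {p8}.
From p8 via ε: add p4.
From p4 via ε: add p1.
From p1 via ε: add p5.
From p5 via ε: add p11.
No new states can be added; the closed set is {p1, p4, p5, p8, p11}.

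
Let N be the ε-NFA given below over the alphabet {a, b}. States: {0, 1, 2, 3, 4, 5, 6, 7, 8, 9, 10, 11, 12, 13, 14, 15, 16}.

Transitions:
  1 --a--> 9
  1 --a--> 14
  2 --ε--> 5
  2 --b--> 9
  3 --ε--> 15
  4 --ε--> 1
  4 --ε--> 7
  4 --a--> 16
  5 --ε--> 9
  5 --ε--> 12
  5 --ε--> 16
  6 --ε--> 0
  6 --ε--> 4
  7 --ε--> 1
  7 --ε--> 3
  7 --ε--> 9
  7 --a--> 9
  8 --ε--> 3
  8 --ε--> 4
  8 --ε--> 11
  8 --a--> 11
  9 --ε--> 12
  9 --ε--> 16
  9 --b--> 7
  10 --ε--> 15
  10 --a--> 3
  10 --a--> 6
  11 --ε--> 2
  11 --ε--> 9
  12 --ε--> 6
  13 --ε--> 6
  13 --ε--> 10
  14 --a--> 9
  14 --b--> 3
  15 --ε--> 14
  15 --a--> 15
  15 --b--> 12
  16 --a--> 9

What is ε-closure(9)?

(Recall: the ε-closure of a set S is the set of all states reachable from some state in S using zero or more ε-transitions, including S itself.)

Start with {9}.
From 9 via ε: add 12, 16.
From 12 via ε: add 6.
From 6 via ε: add 0, 4.
From 4 via ε: add 1, 7.
From 7 via ε: add 3.
From 3 via ε: add 15.
From 15 via ε: add 14.
No new states can be added; the closed set is {0, 1, 3, 4, 6, 7, 9, 12, 14, 15, 16}.

{0, 1, 3, 4, 6, 7, 9, 12, 14, 15, 16}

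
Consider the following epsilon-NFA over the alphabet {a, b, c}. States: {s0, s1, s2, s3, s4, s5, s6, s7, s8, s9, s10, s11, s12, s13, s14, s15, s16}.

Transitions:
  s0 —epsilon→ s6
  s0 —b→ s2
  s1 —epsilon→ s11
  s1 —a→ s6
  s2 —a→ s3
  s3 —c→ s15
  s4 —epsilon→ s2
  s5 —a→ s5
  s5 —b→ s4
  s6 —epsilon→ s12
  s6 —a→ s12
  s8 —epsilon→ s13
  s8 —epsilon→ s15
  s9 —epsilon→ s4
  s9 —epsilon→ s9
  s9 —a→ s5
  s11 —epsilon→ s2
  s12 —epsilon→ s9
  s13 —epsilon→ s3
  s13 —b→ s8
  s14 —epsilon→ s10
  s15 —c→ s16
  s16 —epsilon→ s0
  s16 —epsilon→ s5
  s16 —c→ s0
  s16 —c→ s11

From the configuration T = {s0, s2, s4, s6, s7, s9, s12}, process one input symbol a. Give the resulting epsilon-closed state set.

{s2, s3, s4, s5, s9, s12}

s2 on a → {s3}.
s6 on a → {s12}.
s9 on a → {s5}.
No a-transition from s0, s4, s7, s12.
Union after reading a: {s3, s5, s12}.
Now take the epsilon-closure:
From s12 via epsilon: add s9.
From s9 via epsilon: add s4.
From s4 via epsilon: add s2.
No new states can be added; the closed set is {s2, s3, s4, s5, s9, s12}.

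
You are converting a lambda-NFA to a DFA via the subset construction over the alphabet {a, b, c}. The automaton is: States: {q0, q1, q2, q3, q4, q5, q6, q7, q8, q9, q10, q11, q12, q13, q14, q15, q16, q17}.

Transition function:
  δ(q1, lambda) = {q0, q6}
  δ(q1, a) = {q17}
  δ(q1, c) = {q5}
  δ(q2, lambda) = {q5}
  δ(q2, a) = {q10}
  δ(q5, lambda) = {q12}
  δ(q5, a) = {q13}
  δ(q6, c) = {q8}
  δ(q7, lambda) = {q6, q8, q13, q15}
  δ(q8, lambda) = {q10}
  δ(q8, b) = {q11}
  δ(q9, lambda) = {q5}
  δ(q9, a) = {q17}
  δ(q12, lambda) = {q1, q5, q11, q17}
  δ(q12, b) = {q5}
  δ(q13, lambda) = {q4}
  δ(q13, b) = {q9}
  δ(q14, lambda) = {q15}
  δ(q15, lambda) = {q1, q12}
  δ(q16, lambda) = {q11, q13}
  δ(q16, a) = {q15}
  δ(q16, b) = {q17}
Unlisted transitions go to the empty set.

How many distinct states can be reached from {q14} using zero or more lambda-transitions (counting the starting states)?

Start with {q14}.
From q14 via lambda: add q15.
From q15 via lambda: add q1, q12.
From q1 via lambda: add q0, q6.
From q12 via lambda: add q5, q11, q17.
lambda-closure = {q0, q1, q5, q6, q11, q12, q14, q15, q17}, which has 9 states.

9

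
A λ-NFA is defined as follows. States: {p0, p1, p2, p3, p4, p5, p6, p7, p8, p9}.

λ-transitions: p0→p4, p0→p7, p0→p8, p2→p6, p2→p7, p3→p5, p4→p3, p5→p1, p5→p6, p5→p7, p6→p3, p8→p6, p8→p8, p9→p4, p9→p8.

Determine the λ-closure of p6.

{p1, p3, p5, p6, p7}

Start with {p6}.
From p6 via λ: add p3.
From p3 via λ: add p5.
From p5 via λ: add p1, p7.
No new states can be added; the closed set is {p1, p3, p5, p6, p7}.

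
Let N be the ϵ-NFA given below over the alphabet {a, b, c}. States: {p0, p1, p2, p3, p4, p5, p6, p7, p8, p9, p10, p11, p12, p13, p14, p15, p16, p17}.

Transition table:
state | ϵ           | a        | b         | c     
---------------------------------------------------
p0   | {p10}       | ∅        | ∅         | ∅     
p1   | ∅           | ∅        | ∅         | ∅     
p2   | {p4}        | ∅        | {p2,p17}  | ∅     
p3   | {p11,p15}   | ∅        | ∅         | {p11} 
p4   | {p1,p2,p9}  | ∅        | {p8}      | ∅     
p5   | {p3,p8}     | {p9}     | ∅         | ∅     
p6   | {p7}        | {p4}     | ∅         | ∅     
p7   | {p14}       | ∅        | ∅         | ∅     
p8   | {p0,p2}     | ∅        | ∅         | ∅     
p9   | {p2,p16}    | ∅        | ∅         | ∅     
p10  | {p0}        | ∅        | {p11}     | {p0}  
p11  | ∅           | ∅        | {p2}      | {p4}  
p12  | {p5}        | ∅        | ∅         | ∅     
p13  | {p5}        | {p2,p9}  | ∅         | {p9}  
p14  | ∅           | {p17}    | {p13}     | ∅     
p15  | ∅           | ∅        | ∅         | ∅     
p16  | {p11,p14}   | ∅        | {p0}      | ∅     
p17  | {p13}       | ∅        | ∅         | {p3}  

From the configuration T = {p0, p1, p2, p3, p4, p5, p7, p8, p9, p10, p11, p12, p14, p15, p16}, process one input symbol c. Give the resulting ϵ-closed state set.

p3 on c → {p11}.
p10 on c → {p0}.
p11 on c → {p4}.
No c-transition from p0, p1, p2, p4, p5, p7, p8, p9, p12, p14, p15, p16.
Union after reading c: {p0, p4, p11}.
Now take the ϵ-closure:
From p0 via ϵ: add p10.
From p4 via ϵ: add p1, p2, p9.
From p9 via ϵ: add p16.
From p16 via ϵ: add p14.
No new states can be added; the closed set is {p0, p1, p2, p4, p9, p10, p11, p14, p16}.

{p0, p1, p2, p4, p9, p10, p11, p14, p16}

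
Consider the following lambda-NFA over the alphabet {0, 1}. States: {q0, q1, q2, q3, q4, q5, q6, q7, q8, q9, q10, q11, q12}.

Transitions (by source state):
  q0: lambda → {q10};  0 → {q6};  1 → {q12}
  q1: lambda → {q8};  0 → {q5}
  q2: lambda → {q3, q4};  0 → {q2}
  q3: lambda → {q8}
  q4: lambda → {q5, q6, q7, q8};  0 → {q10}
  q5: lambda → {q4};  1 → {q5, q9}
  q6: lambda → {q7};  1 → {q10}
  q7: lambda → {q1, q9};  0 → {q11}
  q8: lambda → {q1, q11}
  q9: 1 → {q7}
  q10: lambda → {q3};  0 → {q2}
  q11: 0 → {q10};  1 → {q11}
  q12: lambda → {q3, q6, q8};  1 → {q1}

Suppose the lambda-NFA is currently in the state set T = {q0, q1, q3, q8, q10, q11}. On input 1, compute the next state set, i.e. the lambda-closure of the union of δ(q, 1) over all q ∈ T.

q0 on 1 → {q12}.
q11 on 1 → {q11}.
No 1-transition from q1, q3, q8, q10.
Union after reading 1: {q11, q12}.
Now take the lambda-closure:
From q12 via lambda: add q3, q6, q8.
From q6 via lambda: add q7.
From q8 via lambda: add q1.
From q7 via lambda: add q9.
No new states can be added; the closed set is {q1, q3, q6, q7, q8, q9, q11, q12}.

{q1, q3, q6, q7, q8, q9, q11, q12}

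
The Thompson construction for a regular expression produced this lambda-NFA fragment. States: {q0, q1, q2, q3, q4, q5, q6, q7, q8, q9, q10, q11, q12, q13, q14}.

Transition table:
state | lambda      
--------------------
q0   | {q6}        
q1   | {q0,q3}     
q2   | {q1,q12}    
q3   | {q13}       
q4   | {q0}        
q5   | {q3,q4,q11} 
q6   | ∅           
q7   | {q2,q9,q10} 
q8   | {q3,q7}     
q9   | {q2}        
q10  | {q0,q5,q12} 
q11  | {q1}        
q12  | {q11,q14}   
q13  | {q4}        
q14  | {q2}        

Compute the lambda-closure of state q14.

Start with {q14}.
From q14 via lambda: add q2.
From q2 via lambda: add q1, q12.
From q1 via lambda: add q0, q3.
From q12 via lambda: add q11.
From q0 via lambda: add q6.
From q3 via lambda: add q13.
From q13 via lambda: add q4.
No new states can be added; the closed set is {q0, q1, q2, q3, q4, q6, q11, q12, q13, q14}.

{q0, q1, q2, q3, q4, q6, q11, q12, q13, q14}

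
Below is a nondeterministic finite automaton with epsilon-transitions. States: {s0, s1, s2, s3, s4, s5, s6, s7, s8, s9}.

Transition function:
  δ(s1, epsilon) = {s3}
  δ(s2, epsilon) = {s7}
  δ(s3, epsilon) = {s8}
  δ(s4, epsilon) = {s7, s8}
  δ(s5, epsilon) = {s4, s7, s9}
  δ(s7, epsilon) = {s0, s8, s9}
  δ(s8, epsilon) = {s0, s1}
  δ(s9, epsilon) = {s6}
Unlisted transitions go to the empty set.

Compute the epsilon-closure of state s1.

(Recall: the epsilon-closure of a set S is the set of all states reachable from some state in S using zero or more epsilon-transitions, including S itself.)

Start with {s1}.
From s1 via epsilon: add s3.
From s3 via epsilon: add s8.
From s8 via epsilon: add s0.
No new states can be added; the closed set is {s0, s1, s3, s8}.

{s0, s1, s3, s8}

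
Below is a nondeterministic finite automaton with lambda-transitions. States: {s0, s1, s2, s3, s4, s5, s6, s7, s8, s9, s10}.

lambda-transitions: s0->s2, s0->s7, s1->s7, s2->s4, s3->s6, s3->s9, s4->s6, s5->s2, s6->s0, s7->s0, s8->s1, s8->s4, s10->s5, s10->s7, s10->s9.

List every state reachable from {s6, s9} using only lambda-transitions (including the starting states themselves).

{s0, s2, s4, s6, s7, s9}

Start with {s6, s9}.
From s6 via lambda: add s0.
From s0 via lambda: add s2, s7.
From s2 via lambda: add s4.
No new states can be added; the closed set is {s0, s2, s4, s6, s7, s9}.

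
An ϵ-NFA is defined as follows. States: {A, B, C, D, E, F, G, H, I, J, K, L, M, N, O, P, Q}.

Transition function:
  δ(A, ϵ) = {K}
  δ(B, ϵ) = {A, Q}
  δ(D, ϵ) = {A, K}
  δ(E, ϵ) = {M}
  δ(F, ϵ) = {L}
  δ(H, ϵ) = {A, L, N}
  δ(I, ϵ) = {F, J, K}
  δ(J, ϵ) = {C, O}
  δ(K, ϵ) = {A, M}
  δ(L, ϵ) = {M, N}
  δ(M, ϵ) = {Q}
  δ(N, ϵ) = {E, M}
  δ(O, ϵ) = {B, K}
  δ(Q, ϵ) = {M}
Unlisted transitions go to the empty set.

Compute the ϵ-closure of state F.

Start with {F}.
From F via ϵ: add L.
From L via ϵ: add M, N.
From M via ϵ: add Q.
From N via ϵ: add E.
No new states can be added; the closed set is {E, F, L, M, N, Q}.

{E, F, L, M, N, Q}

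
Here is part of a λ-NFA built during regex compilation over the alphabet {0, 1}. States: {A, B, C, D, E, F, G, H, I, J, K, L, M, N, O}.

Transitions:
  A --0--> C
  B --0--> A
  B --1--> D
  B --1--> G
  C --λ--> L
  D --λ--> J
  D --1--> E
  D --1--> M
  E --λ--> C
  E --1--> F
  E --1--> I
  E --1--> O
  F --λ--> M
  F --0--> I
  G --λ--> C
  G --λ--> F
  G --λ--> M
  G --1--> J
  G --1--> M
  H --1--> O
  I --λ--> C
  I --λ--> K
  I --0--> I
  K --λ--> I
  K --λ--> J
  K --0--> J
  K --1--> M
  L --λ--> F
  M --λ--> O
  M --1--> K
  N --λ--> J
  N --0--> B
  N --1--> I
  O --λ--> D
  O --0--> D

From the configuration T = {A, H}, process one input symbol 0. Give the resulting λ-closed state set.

{C, D, F, J, L, M, O}

A on 0 → {C}.
No 0-transition from H.
Union after reading 0: {C}.
Now take the λ-closure:
From C via λ: add L.
From L via λ: add F.
From F via λ: add M.
From M via λ: add O.
From O via λ: add D.
From D via λ: add J.
No new states can be added; the closed set is {C, D, F, J, L, M, O}.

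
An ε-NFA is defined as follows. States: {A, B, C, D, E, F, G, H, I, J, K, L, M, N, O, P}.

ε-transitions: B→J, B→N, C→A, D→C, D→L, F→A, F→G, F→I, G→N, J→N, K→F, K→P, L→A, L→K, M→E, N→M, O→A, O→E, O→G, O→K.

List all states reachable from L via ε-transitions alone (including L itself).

{A, E, F, G, I, K, L, M, N, P}

Start with {L}.
From L via ε: add A, K.
From K via ε: add F, P.
From F via ε: add G, I.
From G via ε: add N.
From N via ε: add M.
From M via ε: add E.
No new states can be added; the closed set is {A, E, F, G, I, K, L, M, N, P}.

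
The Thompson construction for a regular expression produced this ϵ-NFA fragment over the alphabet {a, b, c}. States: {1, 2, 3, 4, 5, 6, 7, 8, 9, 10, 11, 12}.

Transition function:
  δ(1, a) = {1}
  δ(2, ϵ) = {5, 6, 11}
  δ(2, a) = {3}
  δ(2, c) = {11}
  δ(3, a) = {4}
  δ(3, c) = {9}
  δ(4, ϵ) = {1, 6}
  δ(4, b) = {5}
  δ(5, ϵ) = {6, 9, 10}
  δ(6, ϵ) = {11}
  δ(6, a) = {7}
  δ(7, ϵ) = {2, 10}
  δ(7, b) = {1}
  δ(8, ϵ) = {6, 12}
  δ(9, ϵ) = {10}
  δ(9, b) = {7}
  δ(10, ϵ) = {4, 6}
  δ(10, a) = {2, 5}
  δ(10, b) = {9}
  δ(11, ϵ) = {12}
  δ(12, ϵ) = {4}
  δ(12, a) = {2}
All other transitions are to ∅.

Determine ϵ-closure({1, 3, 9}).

Start with {1, 3, 9}.
From 9 via ϵ: add 10.
From 10 via ϵ: add 4, 6.
From 6 via ϵ: add 11.
From 11 via ϵ: add 12.
No new states can be added; the closed set is {1, 3, 4, 6, 9, 10, 11, 12}.

{1, 3, 4, 6, 9, 10, 11, 12}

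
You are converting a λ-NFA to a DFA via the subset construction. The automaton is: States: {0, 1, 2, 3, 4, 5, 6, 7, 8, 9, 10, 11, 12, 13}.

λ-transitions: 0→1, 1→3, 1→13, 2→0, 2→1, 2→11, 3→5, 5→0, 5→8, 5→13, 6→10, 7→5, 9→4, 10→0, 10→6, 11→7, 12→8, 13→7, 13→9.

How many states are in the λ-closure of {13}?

Start with {13}.
From 13 via λ: add 7, 9.
From 7 via λ: add 5.
From 9 via λ: add 4.
From 5 via λ: add 0, 8.
From 0 via λ: add 1.
From 1 via λ: add 3.
λ-closure = {0, 1, 3, 4, 5, 7, 8, 9, 13}, which has 9 states.

9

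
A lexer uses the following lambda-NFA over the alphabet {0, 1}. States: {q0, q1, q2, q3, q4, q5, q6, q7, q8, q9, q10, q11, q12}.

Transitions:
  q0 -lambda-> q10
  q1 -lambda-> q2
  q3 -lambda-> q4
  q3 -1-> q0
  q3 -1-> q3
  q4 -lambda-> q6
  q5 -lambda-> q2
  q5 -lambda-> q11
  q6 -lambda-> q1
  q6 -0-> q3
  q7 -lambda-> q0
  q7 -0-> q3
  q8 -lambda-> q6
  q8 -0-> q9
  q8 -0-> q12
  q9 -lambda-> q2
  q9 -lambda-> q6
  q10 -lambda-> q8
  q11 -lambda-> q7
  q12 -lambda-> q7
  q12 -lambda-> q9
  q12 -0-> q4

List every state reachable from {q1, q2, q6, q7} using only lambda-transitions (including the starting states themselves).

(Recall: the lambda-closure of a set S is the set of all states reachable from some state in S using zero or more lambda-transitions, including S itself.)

Start with {q1, q2, q6, q7}.
From q7 via lambda: add q0.
From q0 via lambda: add q10.
From q10 via lambda: add q8.
No new states can be added; the closed set is {q0, q1, q2, q6, q7, q8, q10}.

{q0, q1, q2, q6, q7, q8, q10}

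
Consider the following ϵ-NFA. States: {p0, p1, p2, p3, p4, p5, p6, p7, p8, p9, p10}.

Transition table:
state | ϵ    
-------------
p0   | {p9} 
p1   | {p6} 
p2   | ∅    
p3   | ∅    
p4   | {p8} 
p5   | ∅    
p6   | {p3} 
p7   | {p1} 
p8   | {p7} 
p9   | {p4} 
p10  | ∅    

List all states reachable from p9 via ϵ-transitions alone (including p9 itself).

Start with {p9}.
From p9 via ϵ: add p4.
From p4 via ϵ: add p8.
From p8 via ϵ: add p7.
From p7 via ϵ: add p1.
From p1 via ϵ: add p6.
From p6 via ϵ: add p3.
No new states can be added; the closed set is {p1, p3, p4, p6, p7, p8, p9}.

{p1, p3, p4, p6, p7, p8, p9}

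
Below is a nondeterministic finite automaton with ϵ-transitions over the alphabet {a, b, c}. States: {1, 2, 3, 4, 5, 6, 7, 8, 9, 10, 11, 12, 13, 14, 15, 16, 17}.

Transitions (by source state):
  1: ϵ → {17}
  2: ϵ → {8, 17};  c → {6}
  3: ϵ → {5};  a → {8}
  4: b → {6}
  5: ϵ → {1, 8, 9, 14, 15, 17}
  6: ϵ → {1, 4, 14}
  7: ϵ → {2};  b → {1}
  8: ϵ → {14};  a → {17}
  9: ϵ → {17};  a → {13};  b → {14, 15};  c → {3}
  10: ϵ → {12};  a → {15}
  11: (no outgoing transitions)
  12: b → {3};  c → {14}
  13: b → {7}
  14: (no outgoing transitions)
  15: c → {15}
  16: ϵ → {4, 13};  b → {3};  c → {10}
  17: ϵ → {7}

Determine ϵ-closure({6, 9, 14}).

{1, 2, 4, 6, 7, 8, 9, 14, 17}

Start with {6, 9, 14}.
From 6 via ϵ: add 1, 4.
From 9 via ϵ: add 17.
From 17 via ϵ: add 7.
From 7 via ϵ: add 2.
From 2 via ϵ: add 8.
No new states can be added; the closed set is {1, 2, 4, 6, 7, 8, 9, 14, 17}.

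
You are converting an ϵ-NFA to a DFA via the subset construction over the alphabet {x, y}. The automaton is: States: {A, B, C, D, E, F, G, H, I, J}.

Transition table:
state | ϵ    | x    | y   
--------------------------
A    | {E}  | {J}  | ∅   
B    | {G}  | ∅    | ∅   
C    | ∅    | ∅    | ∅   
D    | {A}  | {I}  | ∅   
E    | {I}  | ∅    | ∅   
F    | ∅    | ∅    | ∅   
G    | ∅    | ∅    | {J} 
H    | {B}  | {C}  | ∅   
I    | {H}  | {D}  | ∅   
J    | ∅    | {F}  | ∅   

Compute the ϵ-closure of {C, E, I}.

Start with {C, E, I}.
From I via ϵ: add H.
From H via ϵ: add B.
From B via ϵ: add G.
No new states can be added; the closed set is {B, C, E, G, H, I}.

{B, C, E, G, H, I}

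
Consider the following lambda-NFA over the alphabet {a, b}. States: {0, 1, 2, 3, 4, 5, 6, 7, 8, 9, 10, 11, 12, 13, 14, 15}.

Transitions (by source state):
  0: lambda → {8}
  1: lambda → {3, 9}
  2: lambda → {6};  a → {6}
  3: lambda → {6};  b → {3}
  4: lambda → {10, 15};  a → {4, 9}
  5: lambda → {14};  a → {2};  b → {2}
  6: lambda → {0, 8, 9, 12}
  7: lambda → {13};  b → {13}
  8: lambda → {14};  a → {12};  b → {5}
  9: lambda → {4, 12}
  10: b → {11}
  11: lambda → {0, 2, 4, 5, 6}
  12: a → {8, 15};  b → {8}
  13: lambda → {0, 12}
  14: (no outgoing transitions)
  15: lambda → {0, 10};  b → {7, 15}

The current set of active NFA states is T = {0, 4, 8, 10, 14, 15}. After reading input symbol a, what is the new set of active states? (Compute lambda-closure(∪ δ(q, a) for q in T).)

{0, 4, 8, 9, 10, 12, 14, 15}

4 on a → {4, 9}.
8 on a → {12}.
No a-transition from 0, 10, 14, 15.
Union after reading a: {4, 9, 12}.
Now take the lambda-closure:
From 4 via lambda: add 10, 15.
From 15 via lambda: add 0.
From 0 via lambda: add 8.
From 8 via lambda: add 14.
No new states can be added; the closed set is {0, 4, 8, 9, 10, 12, 14, 15}.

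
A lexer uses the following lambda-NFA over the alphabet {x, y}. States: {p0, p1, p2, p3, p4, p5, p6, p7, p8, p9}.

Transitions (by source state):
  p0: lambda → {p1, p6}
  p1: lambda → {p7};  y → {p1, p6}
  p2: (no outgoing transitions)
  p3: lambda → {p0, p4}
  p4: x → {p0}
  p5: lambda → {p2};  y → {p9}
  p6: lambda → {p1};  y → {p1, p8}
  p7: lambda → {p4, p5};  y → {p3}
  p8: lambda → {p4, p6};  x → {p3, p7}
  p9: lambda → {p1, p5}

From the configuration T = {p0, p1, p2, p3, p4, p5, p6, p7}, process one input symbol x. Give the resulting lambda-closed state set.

p4 on x → {p0}.
No x-transition from p0, p1, p2, p3, p5, p6, p7.
Union after reading x: {p0}.
Now take the lambda-closure:
From p0 via lambda: add p1, p6.
From p1 via lambda: add p7.
From p7 via lambda: add p4, p5.
From p5 via lambda: add p2.
No new states can be added; the closed set is {p0, p1, p2, p4, p5, p6, p7}.

{p0, p1, p2, p4, p5, p6, p7}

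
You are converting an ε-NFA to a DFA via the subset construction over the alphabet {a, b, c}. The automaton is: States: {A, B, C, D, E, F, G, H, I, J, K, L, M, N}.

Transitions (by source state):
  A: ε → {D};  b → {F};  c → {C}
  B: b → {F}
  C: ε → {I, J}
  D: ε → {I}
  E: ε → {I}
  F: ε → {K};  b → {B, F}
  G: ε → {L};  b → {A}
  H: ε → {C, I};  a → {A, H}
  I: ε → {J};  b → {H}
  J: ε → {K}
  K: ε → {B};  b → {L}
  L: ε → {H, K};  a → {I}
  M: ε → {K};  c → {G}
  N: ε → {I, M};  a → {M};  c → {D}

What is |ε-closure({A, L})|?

Start with {A, L}.
From A via ε: add D.
From L via ε: add H, K.
From D via ε: add I.
From H via ε: add C.
From K via ε: add B.
From C via ε: add J.
ε-closure = {A, B, C, D, H, I, J, K, L}, which has 9 states.

9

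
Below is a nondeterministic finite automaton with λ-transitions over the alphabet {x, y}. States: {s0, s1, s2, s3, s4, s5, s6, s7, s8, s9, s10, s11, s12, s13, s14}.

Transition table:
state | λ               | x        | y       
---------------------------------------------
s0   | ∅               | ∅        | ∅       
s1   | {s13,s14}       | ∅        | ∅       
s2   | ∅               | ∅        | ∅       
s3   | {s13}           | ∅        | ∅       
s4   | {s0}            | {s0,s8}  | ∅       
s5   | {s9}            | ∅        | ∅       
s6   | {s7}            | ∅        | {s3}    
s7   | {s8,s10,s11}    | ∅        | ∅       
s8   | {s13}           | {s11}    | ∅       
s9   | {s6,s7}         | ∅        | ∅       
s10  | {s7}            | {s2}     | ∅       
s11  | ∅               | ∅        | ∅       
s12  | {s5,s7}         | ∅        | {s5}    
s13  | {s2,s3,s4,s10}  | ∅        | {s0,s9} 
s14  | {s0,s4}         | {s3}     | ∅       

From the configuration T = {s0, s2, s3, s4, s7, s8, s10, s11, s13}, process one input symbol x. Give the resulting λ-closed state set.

{s0, s2, s3, s4, s7, s8, s10, s11, s13}

s4 on x → {s0, s8}.
s8 on x → {s11}.
s10 on x → {s2}.
No x-transition from s0, s2, s3, s7, s11, s13.
Union after reading x: {s0, s2, s8, s11}.
Now take the λ-closure:
From s8 via λ: add s13.
From s13 via λ: add s3, s4, s10.
From s10 via λ: add s7.
No new states can be added; the closed set is {s0, s2, s3, s4, s7, s8, s10, s11, s13}.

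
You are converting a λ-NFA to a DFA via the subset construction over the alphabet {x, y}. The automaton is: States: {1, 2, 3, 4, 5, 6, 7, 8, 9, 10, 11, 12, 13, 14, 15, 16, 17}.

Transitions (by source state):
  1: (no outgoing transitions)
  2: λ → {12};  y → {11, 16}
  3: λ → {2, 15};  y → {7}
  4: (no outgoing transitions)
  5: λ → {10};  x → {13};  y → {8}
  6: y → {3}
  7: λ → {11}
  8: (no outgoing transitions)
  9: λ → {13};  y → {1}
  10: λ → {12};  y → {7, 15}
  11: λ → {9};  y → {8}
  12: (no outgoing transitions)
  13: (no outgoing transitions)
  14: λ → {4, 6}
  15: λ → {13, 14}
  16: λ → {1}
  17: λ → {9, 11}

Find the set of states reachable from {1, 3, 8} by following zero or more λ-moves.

{1, 2, 3, 4, 6, 8, 12, 13, 14, 15}

Start with {1, 3, 8}.
From 3 via λ: add 2, 15.
From 2 via λ: add 12.
From 15 via λ: add 13, 14.
From 14 via λ: add 4, 6.
No new states can be added; the closed set is {1, 2, 3, 4, 6, 8, 12, 13, 14, 15}.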